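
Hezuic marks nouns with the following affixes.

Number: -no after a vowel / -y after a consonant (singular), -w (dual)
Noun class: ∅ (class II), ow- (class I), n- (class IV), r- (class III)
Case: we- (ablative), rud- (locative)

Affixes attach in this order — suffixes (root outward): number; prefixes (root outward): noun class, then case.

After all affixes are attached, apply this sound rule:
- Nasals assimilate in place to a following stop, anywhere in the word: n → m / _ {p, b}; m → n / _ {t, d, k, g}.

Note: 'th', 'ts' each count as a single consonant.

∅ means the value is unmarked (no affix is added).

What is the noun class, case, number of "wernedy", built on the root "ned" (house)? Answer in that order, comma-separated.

Segment: we-r-ned-y.
noun class: r- → class III.
case: we- → ablative.
number: -no/y → singular.

class III, ablative, singular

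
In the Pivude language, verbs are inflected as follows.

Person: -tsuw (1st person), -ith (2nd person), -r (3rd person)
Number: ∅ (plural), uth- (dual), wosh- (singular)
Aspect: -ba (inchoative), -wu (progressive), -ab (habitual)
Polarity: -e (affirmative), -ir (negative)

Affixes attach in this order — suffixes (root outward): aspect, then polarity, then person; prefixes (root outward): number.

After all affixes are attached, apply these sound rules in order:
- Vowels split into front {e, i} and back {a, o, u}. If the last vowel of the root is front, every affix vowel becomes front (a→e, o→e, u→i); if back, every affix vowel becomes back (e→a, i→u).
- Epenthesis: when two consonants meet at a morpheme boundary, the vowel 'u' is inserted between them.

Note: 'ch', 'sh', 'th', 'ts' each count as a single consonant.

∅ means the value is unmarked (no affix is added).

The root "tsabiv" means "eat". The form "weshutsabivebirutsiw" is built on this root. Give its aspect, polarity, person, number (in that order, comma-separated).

habitual, negative, 1st person, singular

Segment: wosh-tsabiv-ab-ir-tsuw.
aspect: -ab → habitual.
polarity: -ir → negative.
person: -tsuw → 1st person.
number: wosh- → singular.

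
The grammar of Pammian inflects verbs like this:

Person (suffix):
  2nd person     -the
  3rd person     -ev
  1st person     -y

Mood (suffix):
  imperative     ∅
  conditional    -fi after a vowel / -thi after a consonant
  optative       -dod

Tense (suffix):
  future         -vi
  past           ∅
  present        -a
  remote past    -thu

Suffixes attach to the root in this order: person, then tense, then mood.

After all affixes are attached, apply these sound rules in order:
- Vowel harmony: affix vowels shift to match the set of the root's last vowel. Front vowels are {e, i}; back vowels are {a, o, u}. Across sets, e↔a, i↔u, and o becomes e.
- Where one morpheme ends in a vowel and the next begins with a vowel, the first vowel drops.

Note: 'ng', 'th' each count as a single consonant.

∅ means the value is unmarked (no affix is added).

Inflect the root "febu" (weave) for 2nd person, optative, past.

febuthadod

Attach person 2nd person -the → febuthe.
tense = past: zero marking, form stays febuthe.
Attach mood optative -dod → febuthedod.
Apply vowel harmony: febuthedod → febuthadod.
Vowel deletion: no change.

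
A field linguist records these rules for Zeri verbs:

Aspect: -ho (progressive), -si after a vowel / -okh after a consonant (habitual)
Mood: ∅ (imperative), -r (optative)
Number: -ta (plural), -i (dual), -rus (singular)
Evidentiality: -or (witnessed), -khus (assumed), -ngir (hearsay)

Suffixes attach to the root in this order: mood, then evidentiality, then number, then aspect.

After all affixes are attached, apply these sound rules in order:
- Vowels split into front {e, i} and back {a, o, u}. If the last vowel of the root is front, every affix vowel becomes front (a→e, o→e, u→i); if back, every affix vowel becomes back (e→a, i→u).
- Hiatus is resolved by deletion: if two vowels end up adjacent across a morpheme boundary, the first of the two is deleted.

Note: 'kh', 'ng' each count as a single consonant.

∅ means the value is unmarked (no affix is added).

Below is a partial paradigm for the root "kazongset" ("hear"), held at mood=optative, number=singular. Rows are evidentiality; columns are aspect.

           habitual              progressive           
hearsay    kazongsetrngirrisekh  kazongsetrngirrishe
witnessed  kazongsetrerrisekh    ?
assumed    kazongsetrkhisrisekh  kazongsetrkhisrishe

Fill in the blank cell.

kazongsetrerrishe

Attach mood optative -r → kazongsetr.
Attach evidentiality witnessed -or → kazongsetror.
Attach number singular -rus → kazongsetrorrus.
Attach aspect progressive -ho → kazongsetrorrusho.
Apply vowel harmony: kazongsetrorrusho → kazongsetrerrishe.
Vowel deletion: no change.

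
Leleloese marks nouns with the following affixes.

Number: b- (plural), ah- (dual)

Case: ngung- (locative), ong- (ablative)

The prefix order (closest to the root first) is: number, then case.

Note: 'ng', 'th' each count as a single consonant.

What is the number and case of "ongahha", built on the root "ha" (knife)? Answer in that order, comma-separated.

dual, ablative

Segment: ong-ah-ha.
number: ah- → dual.
case: ong- → ablative.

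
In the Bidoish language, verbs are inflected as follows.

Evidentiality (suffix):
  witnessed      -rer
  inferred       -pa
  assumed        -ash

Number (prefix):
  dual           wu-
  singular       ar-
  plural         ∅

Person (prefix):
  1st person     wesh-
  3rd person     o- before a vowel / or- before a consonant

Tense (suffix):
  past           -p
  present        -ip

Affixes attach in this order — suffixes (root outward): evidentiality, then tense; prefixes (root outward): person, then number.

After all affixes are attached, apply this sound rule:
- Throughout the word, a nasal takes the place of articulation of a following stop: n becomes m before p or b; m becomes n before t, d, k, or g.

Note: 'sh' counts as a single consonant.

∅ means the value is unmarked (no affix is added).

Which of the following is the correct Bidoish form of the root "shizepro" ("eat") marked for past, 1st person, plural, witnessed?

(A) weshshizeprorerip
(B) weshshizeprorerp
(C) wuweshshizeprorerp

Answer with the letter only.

B

Attach person 1st person wesh- → weshshizepro.
Attach evidentiality witnessed -rer → weshshizeprorer.
number = plural: zero marking, form stays weshshizeprorer.
Attach tense past -p → weshshizeprorerp.
Nasal assimilation: no change.
So the correct form is weshshizeprorerp, option (B).
(C) wuweshshizeprorerp is wrong: it uses dual instead of plural for number.
(A) weshshizeprorerip is wrong: it uses present instead of past for tense.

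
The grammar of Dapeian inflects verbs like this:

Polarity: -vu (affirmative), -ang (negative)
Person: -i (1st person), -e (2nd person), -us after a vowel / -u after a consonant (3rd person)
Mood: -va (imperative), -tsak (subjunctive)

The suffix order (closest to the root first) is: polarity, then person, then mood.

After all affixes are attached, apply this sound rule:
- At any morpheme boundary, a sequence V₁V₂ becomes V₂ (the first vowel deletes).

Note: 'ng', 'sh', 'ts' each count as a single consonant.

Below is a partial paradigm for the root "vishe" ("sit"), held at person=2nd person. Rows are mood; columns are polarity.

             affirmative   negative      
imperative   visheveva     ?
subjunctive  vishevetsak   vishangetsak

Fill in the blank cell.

vishangeva

Attach polarity negative -ang → visheang.
Attach person 2nd person -e → visheange.
Attach mood imperative -va → visheangeva.
Apply vowel deletion: visheangeva → vishangeva.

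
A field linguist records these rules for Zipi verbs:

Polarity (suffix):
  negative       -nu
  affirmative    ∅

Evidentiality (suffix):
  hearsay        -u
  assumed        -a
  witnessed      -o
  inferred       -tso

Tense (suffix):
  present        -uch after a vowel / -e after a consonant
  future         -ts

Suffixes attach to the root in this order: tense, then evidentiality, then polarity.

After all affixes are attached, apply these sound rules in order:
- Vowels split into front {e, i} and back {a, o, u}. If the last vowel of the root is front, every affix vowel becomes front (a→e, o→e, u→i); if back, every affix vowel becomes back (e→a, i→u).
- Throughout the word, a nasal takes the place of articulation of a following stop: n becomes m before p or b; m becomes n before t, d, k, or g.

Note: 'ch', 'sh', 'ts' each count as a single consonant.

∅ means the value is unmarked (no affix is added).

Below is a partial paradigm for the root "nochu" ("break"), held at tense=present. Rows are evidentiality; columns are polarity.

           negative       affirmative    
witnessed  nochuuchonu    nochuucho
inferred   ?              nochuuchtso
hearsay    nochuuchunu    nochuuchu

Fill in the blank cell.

Attach tense present -uch (after vowel 'u') → nochuuch.
Attach evidentiality inferred -tso → nochuuchtso.
Attach polarity negative -nu → nochuuchtsonu.
Vowel harmony: no change.
Nasal assimilation: no change.

nochuuchtsonu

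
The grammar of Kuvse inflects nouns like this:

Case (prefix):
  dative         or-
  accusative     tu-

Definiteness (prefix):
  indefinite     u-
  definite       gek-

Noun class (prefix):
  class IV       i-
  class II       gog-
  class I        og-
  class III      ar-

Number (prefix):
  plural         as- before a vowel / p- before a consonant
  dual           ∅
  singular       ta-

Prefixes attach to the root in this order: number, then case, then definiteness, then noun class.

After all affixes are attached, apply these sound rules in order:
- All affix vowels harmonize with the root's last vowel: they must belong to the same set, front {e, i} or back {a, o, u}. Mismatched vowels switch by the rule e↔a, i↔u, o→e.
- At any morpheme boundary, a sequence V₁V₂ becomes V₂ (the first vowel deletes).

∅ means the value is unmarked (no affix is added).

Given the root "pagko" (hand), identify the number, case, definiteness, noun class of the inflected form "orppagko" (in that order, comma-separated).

plural, dative, indefinite, class IV

Segment: i-u-or-p-pagko.
number: as/p- → plural.
case: or- → dative.
definiteness: u- → indefinite.
noun class: i- → class IV.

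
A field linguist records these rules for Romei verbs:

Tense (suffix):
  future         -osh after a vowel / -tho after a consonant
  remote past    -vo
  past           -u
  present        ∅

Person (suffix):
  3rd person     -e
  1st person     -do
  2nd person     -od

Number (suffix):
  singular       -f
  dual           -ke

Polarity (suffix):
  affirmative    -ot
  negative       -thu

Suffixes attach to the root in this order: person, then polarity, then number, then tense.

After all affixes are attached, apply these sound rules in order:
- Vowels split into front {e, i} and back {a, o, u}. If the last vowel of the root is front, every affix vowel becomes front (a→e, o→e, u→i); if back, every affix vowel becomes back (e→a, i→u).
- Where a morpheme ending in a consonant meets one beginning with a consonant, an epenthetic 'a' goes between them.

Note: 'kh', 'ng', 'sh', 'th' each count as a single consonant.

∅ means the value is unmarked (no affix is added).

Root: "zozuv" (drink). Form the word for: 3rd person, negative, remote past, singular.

Attach person 3rd person -e → zozuve.
Attach polarity negative -thu → zozuvethu.
Attach number singular -f → zozuvethuf.
Attach tense remote past -vo → zozuvethufvo.
Apply vowel harmony: zozuvethufvo → zozuvathufvo.
Apply epenthesis: zozuvathufvo → zozuvathufavo.

zozuvathufavo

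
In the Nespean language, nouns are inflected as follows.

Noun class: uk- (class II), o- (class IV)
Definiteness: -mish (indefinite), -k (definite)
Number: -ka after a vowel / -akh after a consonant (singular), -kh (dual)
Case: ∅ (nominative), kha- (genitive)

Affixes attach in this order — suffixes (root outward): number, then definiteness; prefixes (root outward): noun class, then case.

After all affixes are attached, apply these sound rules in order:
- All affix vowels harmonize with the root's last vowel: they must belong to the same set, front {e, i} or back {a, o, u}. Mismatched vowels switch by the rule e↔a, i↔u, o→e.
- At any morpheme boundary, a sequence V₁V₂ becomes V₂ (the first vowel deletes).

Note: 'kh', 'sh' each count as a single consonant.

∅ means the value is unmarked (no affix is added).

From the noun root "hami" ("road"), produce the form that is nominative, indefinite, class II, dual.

ikhamikhmish

Attach number dual -kh → hamikh.
Attach noun class class II uk- → ukhamikh.
Attach definiteness indefinite -mish → ukhamikhmish.
case = nominative: zero marking, form stays ukhamikhmish.
Apply vowel harmony: ukhamikhmish → ikhamikhmish.
Vowel deletion: no change.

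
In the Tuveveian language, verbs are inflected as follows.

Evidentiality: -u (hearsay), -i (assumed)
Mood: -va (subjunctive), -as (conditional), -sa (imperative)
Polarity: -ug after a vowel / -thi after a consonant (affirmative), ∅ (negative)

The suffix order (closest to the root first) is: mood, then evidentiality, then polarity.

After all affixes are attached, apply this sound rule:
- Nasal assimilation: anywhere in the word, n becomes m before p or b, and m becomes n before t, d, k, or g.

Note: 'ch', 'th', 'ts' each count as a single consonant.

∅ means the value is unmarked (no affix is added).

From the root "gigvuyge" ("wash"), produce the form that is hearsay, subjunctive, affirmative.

gigvuygevauug

Attach mood subjunctive -va → gigvuygeva.
Attach evidentiality hearsay -u → gigvuygevau.
Attach polarity affirmative -ug (after vowel 'u') → gigvuygevauug.
Nasal assimilation: no change.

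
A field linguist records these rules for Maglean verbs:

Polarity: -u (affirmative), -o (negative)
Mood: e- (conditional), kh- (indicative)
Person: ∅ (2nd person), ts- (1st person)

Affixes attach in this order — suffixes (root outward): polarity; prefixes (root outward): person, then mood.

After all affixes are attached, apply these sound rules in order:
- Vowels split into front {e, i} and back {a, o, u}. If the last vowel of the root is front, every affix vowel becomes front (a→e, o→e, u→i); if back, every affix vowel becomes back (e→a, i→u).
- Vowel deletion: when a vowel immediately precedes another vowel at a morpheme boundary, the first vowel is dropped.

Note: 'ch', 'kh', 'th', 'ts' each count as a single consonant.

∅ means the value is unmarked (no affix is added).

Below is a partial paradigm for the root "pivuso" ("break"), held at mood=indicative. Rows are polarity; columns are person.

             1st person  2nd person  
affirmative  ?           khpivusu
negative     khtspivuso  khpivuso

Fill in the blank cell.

Attach person 1st person ts- → tspivuso.
Attach polarity affirmative -u → tspivusou.
Attach mood indicative kh- → khtspivusou.
Vowel harmony: no change.
Apply vowel deletion: khtspivusou → khtspivusu.

khtspivusu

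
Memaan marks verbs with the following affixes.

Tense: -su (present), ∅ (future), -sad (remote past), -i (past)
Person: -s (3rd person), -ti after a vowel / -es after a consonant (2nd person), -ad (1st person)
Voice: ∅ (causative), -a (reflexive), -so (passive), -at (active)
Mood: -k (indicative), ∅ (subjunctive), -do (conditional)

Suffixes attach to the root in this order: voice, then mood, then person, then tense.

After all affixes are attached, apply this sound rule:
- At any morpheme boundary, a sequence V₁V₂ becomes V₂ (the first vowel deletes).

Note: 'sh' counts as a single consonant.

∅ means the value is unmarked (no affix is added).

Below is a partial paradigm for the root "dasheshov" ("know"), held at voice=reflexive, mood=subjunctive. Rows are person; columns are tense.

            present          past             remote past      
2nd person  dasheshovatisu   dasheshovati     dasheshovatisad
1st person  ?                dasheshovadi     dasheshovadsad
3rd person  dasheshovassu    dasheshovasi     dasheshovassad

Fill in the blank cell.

Attach voice reflexive -a → dasheshova.
mood = subjunctive: zero marking, form stays dasheshova.
Attach person 1st person -ad → dasheshovaad.
Attach tense present -su → dasheshovaadsu.
Apply vowel deletion: dasheshovaadsu → dasheshovadsu.

dasheshovadsu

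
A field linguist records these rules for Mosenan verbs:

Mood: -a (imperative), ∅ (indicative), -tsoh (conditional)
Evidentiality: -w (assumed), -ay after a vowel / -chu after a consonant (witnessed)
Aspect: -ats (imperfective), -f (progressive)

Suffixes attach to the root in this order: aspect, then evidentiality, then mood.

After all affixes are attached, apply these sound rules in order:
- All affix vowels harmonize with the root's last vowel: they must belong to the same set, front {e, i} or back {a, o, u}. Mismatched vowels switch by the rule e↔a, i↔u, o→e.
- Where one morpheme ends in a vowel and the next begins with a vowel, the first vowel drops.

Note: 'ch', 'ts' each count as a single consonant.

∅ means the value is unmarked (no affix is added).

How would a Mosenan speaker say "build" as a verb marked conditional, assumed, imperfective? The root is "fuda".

fudatswtsoh

Attach aspect imperfective -ats → fudaats.
Attach evidentiality assumed -w → fudaatsw.
Attach mood conditional -tsoh → fudaatswtsoh.
Vowel harmony: no change.
Apply vowel deletion: fudaatswtsoh → fudatswtsoh.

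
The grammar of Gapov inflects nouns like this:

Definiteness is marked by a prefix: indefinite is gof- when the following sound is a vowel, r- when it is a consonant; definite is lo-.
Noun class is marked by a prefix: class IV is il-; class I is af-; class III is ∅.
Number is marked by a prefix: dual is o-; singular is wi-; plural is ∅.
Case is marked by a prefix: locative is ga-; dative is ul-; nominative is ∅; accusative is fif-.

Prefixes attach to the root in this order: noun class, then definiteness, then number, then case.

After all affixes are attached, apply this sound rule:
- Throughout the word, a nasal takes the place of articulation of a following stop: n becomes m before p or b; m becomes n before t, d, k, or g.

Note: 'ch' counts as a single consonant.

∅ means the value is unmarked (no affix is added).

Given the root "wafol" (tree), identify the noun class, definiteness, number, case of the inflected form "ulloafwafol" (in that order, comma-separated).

class I, definite, plural, dative

Segment: ul-lo-af-wafol.
noun class: af- → class I.
definiteness: lo- → definite.
number: ∅ → plural.
case: ul- → dative.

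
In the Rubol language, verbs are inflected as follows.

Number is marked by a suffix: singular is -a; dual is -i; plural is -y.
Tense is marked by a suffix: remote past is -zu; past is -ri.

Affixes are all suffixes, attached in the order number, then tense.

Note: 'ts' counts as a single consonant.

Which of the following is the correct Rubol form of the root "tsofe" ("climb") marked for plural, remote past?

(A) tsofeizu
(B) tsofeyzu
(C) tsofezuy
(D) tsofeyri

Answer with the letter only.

B

Attach number plural -y → tsofey.
Attach tense remote past -zu → tsofeyzu.
So the correct form is tsofeyzu, option (B).
(C) tsofezuy is wrong: it has the affixes in the wrong order.
(D) tsofeyri is wrong: it uses past instead of remote past for tense.
(A) tsofeizu is wrong: it uses dual instead of plural for number.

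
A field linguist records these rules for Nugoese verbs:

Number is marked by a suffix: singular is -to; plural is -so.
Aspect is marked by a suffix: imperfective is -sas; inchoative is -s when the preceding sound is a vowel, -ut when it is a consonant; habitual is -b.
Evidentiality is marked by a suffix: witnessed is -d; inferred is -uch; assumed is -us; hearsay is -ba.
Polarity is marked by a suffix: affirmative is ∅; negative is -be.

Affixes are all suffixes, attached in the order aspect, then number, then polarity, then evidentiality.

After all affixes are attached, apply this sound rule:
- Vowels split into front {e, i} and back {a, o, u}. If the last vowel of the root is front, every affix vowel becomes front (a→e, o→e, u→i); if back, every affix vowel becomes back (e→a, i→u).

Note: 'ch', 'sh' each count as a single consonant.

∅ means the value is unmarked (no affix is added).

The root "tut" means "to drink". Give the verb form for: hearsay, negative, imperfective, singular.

Attach aspect imperfective -sas → tutsas.
Attach number singular -to → tutsasto.
Attach polarity negative -be → tutsastobe.
Attach evidentiality hearsay -ba → tutsastobeba.
Apply vowel harmony: tutsastobeba → tutsastobaba.

tutsastobaba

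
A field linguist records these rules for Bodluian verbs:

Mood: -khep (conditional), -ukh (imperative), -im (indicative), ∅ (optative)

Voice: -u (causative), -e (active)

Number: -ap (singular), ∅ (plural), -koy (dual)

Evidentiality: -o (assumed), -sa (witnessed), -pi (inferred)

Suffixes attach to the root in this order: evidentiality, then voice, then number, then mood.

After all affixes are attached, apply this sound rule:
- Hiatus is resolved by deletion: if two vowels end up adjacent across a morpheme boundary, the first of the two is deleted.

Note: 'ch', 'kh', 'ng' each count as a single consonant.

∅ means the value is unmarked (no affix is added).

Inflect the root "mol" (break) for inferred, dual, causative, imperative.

Attach evidentiality inferred -pi → molpi.
Attach voice causative -u → molpiu.
Attach number dual -koy → molpiukoy.
Attach mood imperative -ukh → molpiukoyukh.
Apply vowel deletion: molpiukoyukh → molpukoyukh.

molpukoyukh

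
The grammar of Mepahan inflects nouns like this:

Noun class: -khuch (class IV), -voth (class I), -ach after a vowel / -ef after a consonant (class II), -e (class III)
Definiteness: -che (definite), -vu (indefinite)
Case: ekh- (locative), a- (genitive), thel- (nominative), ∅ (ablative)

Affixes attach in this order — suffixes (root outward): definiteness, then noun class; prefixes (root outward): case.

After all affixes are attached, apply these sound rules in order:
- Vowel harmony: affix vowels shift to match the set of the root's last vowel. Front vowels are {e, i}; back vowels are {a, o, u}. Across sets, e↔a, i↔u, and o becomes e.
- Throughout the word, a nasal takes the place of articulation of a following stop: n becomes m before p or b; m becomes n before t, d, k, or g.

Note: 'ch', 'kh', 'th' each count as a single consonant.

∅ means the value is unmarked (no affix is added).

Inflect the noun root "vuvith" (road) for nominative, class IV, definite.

Attach definiteness definite -che → vuvithche.
Attach case nominative thel- → thelvuvithche.
Attach noun class class IV -khuch → thelvuvithchekhuch.
Apply vowel harmony: thelvuvithchekhuch → thelvuvithchekhich.
Nasal assimilation: no change.

thelvuvithchekhich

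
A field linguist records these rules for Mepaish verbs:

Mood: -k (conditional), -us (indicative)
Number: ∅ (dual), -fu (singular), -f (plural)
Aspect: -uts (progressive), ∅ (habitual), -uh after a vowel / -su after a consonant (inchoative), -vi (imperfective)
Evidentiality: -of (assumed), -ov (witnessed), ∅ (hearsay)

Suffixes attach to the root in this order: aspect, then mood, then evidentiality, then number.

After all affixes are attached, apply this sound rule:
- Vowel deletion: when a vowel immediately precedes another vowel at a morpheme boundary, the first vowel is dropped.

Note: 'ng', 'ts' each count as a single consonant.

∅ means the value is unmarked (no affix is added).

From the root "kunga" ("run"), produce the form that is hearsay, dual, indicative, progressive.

Attach aspect progressive -uts → kungauts.
Attach mood indicative -us → kungautsus.
evidentiality = hearsay: zero marking, form stays kungautsus.
number = dual: zero marking, form stays kungautsus.
Apply vowel deletion: kungautsus → kungutsus.

kungutsus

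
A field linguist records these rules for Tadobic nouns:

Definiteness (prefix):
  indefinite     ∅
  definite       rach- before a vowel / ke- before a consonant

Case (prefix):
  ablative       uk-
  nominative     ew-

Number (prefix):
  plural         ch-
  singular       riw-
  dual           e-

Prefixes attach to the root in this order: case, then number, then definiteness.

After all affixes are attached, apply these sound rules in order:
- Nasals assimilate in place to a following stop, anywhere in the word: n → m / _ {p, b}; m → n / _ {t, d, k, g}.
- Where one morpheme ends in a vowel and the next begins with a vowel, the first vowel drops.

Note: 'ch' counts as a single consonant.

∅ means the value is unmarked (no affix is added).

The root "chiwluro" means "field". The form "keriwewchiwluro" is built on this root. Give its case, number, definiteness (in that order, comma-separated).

nominative, singular, definite

Segment: ke-riw-ew-chiwluro.
case: ew- → nominative.
number: riw- → singular.
definiteness: rach/ke- → definite.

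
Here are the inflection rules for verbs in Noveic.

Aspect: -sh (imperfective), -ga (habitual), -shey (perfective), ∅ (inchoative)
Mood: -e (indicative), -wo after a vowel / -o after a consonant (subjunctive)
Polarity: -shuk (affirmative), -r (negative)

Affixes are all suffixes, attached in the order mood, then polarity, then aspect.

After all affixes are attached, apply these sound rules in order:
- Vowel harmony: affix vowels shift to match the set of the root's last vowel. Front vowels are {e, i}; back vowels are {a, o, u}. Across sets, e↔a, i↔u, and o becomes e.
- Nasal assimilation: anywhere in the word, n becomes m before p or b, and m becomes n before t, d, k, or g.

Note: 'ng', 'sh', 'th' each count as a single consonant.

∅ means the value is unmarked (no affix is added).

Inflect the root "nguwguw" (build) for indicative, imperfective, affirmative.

Attach mood indicative -e → nguwguwe.
Attach polarity affirmative -shuk → nguwguweshuk.
Attach aspect imperfective -sh → nguwguweshuksh.
Apply vowel harmony: nguwguweshuksh → nguwguwashuksh.
Nasal assimilation: no change.

nguwguwashuksh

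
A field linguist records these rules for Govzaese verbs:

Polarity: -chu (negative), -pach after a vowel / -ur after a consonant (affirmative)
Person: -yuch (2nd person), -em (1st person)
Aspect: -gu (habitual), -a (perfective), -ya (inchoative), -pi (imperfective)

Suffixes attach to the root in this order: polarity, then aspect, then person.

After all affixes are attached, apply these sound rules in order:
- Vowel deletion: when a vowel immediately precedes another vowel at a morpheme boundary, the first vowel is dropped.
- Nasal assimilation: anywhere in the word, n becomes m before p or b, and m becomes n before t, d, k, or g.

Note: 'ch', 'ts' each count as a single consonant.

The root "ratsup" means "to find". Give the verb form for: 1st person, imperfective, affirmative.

ratsupurpem

Attach polarity affirmative -ur (after consonant 'p') → ratsupur.
Attach aspect imperfective -pi → ratsupurpi.
Attach person 1st person -em → ratsupurpiem.
Apply vowel deletion: ratsupurpiem → ratsupurpem.
Nasal assimilation: no change.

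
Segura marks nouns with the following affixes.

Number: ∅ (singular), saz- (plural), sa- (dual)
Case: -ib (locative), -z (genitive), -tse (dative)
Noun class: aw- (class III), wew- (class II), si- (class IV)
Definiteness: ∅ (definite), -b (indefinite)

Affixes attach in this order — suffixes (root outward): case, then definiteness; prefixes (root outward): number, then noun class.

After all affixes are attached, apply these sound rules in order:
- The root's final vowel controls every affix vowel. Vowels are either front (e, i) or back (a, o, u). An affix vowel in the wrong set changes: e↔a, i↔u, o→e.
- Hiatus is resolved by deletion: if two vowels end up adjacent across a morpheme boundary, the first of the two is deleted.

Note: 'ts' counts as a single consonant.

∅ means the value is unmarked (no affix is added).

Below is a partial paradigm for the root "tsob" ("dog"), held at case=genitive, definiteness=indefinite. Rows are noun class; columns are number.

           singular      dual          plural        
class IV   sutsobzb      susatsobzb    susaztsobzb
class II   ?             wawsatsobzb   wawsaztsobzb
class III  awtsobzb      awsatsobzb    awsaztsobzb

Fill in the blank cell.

wawtsobzb

number = singular: zero marking, form stays tsob.
Attach case genitive -z → tsobz.
Attach noun class class II wew- → wewtsobz.
Attach definiteness indefinite -b → wewtsobzb.
Apply vowel harmony: wewtsobzb → wawtsobzb.
Vowel deletion: no change.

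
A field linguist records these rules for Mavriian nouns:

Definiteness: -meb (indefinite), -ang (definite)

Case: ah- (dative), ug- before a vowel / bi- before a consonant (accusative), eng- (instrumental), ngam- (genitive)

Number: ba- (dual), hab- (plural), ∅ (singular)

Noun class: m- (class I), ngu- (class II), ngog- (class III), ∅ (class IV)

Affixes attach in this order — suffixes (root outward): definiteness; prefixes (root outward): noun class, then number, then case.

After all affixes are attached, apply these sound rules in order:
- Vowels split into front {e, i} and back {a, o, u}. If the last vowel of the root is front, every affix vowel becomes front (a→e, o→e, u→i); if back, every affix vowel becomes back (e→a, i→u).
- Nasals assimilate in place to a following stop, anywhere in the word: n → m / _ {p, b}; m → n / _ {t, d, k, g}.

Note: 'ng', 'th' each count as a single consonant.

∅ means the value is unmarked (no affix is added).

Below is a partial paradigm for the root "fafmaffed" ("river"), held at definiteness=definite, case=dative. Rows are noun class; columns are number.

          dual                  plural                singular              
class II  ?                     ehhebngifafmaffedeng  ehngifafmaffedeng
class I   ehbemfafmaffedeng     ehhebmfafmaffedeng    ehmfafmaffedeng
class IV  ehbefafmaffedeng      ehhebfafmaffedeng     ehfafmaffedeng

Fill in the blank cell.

ehbengifafmaffedeng

Attach noun class class II ngu- → ngufafmaffed.
Attach number dual ba- → bangufafmaffed.
Attach definiteness definite -ang → bangufafmaffedang.
Attach case dative ah- → ahbangufafmaffedang.
Apply vowel harmony: ahbangufafmaffedang → ehbengifafmaffedeng.
Nasal assimilation: no change.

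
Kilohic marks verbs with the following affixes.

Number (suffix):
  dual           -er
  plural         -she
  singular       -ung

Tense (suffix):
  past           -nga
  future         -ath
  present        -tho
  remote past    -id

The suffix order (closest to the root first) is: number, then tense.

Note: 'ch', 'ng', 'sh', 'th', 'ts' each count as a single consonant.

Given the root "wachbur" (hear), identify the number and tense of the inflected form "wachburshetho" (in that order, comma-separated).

Segment: wachbur-she-tho.
number: -she → plural.
tense: -tho → present.

plural, present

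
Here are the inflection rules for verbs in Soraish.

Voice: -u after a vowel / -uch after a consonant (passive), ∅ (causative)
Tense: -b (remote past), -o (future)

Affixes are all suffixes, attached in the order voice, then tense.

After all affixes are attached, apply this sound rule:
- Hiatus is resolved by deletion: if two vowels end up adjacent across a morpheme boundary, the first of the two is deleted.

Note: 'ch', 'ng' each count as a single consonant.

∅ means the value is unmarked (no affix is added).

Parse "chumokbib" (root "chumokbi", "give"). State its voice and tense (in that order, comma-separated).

causative, remote past

Segment: chumokbi-b.
voice: ∅ → causative.
tense: -b → remote past.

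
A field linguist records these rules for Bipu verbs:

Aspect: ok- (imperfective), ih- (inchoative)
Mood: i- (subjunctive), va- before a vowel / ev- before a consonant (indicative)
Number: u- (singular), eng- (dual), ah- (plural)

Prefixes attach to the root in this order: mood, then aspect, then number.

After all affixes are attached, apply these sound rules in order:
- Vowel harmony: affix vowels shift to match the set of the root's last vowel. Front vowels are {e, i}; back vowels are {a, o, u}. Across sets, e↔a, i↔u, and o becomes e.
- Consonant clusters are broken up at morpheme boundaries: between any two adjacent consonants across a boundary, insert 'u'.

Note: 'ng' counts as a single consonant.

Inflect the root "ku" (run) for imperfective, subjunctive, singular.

uokuku

Attach mood subjunctive i- → iku.
Attach aspect imperfective ok- → okiku.
Attach number singular u- → uokiku.
Apply vowel harmony: uokiku → uokuku.
Epenthesis: no change.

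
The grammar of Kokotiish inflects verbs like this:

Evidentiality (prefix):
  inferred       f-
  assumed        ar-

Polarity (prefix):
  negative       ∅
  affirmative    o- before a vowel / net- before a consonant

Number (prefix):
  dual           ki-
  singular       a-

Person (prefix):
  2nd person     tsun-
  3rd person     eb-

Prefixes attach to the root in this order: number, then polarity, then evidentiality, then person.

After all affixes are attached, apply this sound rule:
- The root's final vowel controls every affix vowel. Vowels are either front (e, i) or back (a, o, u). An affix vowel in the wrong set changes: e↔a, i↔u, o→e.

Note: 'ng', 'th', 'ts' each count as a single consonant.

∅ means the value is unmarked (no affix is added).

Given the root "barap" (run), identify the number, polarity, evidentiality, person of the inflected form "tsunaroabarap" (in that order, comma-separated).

singular, affirmative, assumed, 2nd person

Segment: tsun-ar-o-a-barap.
number: a- → singular.
polarity: o/net- → affirmative.
evidentiality: ar- → assumed.
person: tsun- → 2nd person.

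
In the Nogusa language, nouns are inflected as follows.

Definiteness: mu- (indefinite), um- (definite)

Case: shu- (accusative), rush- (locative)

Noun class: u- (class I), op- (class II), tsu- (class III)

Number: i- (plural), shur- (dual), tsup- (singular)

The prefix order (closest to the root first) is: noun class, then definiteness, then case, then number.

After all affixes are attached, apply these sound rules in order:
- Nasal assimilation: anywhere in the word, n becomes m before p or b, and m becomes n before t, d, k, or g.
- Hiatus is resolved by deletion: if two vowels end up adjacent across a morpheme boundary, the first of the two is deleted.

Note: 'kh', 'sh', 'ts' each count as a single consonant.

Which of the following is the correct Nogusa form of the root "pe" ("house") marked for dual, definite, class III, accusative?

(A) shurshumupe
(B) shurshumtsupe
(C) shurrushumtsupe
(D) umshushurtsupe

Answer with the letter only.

B

Attach noun class class III tsu- → tsupe.
Attach definiteness definite um- → umtsupe.
Attach case accusative shu- → shuumtsupe.
Attach number dual shur- → shurshuumtsupe.
Nasal assimilation: no change.
Apply vowel deletion: shurshuumtsupe → shurshumtsupe.
So the correct form is shurshumtsupe, option (B).
(C) shurrushumtsupe is wrong: it uses locative instead of accusative for case.
(D) umshushurtsupe is wrong: it has the affixes in the wrong order.
(A) shurshumupe is wrong: it uses class I instead of class III for noun class.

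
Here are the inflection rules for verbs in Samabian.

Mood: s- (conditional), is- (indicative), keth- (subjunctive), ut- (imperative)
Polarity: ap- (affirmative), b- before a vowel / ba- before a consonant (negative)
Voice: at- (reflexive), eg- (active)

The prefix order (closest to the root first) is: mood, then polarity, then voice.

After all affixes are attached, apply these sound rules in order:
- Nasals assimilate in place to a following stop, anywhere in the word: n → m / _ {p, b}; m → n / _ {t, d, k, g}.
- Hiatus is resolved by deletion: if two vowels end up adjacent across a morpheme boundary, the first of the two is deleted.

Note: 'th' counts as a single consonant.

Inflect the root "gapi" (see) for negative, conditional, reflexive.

atbasgapi

Attach mood conditional s- → sgapi.
Attach polarity negative ba- (before consonant 's') → basgapi.
Attach voice reflexive at- → atbasgapi.
Nasal assimilation: no change.
Vowel deletion: no change.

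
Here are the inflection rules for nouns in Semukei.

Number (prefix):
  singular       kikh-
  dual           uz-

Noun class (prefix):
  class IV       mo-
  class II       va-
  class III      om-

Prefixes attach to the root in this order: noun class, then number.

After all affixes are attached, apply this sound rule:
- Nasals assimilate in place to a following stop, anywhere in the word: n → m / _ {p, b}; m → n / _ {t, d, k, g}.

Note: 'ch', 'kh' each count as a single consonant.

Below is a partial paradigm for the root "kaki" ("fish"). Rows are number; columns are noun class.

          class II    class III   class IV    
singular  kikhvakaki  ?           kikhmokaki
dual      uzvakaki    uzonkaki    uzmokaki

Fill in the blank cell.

kikhonkaki

Attach noun class class III om- → omkaki.
Attach number singular kikh- → kikhomkaki.
Apply nasal assimilation: kikhomkaki → kikhonkaki.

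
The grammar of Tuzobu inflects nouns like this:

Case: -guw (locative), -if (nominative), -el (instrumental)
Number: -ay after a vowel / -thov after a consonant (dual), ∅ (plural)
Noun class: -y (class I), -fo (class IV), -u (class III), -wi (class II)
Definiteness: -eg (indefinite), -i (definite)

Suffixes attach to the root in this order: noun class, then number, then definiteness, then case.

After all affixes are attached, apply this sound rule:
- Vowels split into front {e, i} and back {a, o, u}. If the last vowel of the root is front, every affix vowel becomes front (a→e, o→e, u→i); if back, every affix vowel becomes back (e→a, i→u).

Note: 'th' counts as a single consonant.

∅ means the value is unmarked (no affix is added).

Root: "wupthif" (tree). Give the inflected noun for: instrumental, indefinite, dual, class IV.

Attach noun class class IV -fo → wupthiffo.
Attach number dual -ay (after vowel 'o') → wupthiffoay.
Attach definiteness indefinite -eg → wupthiffoayeg.
Attach case instrumental -el → wupthiffoayegel.
Apply vowel harmony: wupthiffoayegel → wupthiffeeyegel.

wupthiffeeyegel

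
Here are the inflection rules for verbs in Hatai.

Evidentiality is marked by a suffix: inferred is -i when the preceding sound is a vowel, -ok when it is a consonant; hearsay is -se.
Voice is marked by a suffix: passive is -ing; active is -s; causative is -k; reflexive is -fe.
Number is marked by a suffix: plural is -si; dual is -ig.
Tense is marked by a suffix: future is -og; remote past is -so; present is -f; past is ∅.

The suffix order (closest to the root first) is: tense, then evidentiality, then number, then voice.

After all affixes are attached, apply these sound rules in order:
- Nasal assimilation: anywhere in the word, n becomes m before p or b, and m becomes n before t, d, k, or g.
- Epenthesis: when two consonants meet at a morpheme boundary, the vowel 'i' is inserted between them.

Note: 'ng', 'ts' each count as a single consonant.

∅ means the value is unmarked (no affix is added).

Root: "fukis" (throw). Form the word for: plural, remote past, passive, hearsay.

Attach tense remote past -so → fukisso.
Attach evidentiality hearsay -se → fukissose.
Attach number plural -si → fukissosesi.
Attach voice passive -ing → fukissosesiing.
Nasal assimilation: no change.
Apply epenthesis: fukissosesiing → fukisisosesiing.

fukisisosesiing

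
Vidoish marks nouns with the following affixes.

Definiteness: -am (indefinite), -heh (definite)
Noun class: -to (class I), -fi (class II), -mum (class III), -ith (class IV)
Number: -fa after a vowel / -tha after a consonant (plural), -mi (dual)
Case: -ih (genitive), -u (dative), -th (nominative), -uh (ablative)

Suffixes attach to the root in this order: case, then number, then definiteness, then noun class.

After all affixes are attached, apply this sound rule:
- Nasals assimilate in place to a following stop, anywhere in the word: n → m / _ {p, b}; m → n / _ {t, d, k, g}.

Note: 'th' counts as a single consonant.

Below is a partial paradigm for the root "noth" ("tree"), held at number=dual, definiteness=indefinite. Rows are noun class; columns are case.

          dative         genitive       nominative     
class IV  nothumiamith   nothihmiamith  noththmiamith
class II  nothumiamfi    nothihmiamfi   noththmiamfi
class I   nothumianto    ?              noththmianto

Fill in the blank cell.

Attach case genitive -ih → nothih.
Attach number dual -mi → nothihmi.
Attach definiteness indefinite -am → nothihmiam.
Attach noun class class I -to → nothihmiamto.
Apply nasal assimilation: nothihmiamto → nothihmianto.

nothihmianto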